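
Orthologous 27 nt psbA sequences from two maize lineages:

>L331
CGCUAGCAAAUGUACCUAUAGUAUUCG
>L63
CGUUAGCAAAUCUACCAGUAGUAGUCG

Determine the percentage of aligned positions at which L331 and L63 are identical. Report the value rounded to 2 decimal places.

81.48%

Mismatches occur at site 3 (C→U), site 12 (G→C), site 17 (U→A), site 18 (A→G), site 24 (U→G).
22 of the 27 sites match, so the percent identity is 22/27 × 100 = 81.48%.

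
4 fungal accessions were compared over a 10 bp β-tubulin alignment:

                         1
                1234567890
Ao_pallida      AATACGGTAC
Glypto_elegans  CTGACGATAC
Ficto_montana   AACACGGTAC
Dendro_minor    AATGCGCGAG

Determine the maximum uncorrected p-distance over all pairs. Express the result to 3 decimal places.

Pairwise Hamming distances:
  Ao_pallida vs Glypto_elegans: 4
  Ao_pallida vs Ficto_montana: 1
  Ao_pallida vs Dendro_minor: 4
  Glypto_elegans vs Ficto_montana: 4
  Glypto_elegans vs Dendro_minor: 7
  Ficto_montana vs Dendro_minor: 5
The largest is 7 mismatches, between Glypto_elegans and Dendro_minor; p = 7/10 = 0.700.

0.700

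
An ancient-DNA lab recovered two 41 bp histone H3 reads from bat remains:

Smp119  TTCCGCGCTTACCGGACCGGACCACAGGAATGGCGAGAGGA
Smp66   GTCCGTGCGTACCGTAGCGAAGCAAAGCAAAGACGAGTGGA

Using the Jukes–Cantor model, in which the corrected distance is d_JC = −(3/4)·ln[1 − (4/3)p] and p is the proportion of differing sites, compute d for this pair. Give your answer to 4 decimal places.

Mismatches occur at site 1 (T↔G), site 6 (C↔T), site 9 (T↔G), site 15 (G↔T), site 17 (C↔G), site 20 (G↔A), site 22 (C↔G), site 25 (C↔A), site 28 (G↔C), site 31 (T↔A), site 33 (G↔A), site 38 (A↔T).
p = 12/41 = 0.292683.
d = −0.75 · ln(1 − (4/3)·0.292683) = −0.75 · ln(0.609756) = −0.75 · (-0.494696) = 0.3710.

0.3710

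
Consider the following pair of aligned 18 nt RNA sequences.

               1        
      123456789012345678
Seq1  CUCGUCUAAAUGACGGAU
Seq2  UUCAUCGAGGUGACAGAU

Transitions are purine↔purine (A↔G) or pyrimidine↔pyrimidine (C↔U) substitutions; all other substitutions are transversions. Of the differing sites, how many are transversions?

Differing sites — 1:C/U (Ti); 4:G/A (Ti); 7:U/G (Tv); 9:A/G (Ti); 10:A/G (Ti); 15:G/A (Ti).
Of the 6 differences, 5 transitions and 1 transversion, so the answer is 1.

1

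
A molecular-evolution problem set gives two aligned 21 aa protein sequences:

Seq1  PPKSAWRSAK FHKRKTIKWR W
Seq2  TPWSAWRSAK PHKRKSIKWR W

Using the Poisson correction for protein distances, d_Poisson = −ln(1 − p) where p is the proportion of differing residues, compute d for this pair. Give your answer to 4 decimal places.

0.2113

The sequences differ at positions 1 (P/T), 3 (K/W), 11 (F/P), 16 (T/S).
p = 4/21 = 0.190476.
d = −ln(1 − 0.190476) = −ln(0.809524) = 0.2113.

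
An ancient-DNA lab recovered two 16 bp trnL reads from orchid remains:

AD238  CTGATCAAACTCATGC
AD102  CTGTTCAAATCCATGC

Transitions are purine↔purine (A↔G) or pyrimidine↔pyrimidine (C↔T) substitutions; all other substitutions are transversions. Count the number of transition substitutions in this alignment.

The sequences differ at positions 4 (A/T, transversion), 10 (C/T, transition), 11 (T/C, transition).
Of the 3 differences, 2 transitions and 1 transversion, so the answer is 2.

2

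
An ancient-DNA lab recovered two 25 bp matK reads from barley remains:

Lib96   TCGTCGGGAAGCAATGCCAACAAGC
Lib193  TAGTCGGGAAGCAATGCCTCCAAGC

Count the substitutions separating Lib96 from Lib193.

3

The sequences differ at positions 2 (C/A), 19 (A/T), 20 (A/C).
That gives 3 mismatches out of 25 aligned sites, so the Hamming distance is 3.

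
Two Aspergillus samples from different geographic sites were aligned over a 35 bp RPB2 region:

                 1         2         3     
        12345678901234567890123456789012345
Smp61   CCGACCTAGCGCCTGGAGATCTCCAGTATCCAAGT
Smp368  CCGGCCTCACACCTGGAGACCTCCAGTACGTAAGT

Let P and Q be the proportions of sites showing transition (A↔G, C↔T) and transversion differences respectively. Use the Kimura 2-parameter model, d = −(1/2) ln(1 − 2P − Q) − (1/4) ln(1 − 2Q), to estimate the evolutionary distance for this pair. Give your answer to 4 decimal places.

Differing sites — 4:A/G (Ti); 8:A/C (Tv); 9:G/A (Ti); 11:G/A (Ti); 20:T/C (Ti); 29:T/C (Ti); 30:C/G (Tv); 31:C/T (Ti).
Of the 8 differences, 6 transitions and 2 transversions over 35 sites: P = 6/35 = 0.171429, Q = 2/35 = 0.057143.
d = −0.5·ln(0.599999) − 0.25·ln(0.885714) = −0.5·(-0.510827) − 0.25·(-0.121361) = 0.2858.

0.2858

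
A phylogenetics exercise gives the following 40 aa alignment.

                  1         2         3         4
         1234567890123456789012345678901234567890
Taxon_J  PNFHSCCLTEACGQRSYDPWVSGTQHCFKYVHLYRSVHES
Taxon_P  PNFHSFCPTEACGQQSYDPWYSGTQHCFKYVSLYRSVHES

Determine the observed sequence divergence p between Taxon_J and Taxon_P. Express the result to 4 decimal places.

0.1250

The sequences differ at positions 6 (C/F), 8 (L/P), 15 (R/Q), 21 (V/Y), 32 (H/S).
There are 5 differences over 40 sites, so p = 5/40 = 0.1250.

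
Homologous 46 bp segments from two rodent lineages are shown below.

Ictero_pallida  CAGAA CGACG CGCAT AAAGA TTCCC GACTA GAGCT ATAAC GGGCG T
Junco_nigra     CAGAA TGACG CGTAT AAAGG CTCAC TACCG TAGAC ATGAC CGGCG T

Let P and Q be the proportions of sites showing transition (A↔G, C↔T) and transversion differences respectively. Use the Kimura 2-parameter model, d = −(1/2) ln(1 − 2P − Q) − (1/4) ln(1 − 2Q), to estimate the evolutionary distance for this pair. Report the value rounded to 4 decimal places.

The sequences differ at positions 6 (C/T, transition), 13 (C/T, transition), 20 (A/G, transition), 21 (T/C, transition), 24 (C/A, transversion), 26 (G/T, transversion), 29 (T/C, transition), 30 (A/G, transition), 31 (G/T, transversion), 34 (C/A, transversion), 35 (T/C, transition), 38 (A/G, transition), 41 (G/C, transversion).
Of the 13 differences, 8 transitions and 5 transversions over 46 sites: P = 8/46 = 0.173913, Q = 5/46 = 0.108696.
d = −0.5·ln(0.543478) − 0.25·ln(0.782608) = −0.5·(-0.609766) − 0.25·(-0.245123) = 0.3662.

0.3662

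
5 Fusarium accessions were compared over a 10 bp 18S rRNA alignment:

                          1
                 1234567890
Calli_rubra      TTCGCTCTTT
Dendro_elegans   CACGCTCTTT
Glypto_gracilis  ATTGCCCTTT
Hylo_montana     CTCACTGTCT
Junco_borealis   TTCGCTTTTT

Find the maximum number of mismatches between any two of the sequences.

6

Pairwise Hamming distances:
  Calli_rubra vs Dendro_elegans: 2
  Calli_rubra vs Glypto_gracilis: 3
  Calli_rubra vs Hylo_montana: 4
  Calli_rubra vs Junco_borealis: 1
  Dendro_elegans vs Glypto_gracilis: 4
  Dendro_elegans vs Hylo_montana: 4
  Dendro_elegans vs Junco_borealis: 3
  Glypto_gracilis vs Hylo_montana: 6
  Glypto_gracilis vs Junco_borealis: 4
  Hylo_montana vs Junco_borealis: 4
The largest is 6, between Glypto_gracilis and Hylo_montana.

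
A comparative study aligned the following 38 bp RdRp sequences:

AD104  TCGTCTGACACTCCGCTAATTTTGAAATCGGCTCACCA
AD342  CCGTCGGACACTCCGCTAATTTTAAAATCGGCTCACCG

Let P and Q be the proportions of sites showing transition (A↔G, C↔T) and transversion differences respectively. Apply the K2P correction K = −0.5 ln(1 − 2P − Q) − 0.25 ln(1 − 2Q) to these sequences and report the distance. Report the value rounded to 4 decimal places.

0.1153

Differing sites — 1:T/C (Ti); 6:T/G (Tv); 24:G/A (Ti); 38:A/G (Ti).
Of the 4 differences, 3 transitions and 1 transversion over 38 sites: P = 3/38 = 0.078947, Q = 1/38 = 0.026316.
d = −0.5·ln(0.815790) − 0.25·ln(0.947368) = −0.5·(-0.203598) − 0.25·(-0.054068) = 0.1153.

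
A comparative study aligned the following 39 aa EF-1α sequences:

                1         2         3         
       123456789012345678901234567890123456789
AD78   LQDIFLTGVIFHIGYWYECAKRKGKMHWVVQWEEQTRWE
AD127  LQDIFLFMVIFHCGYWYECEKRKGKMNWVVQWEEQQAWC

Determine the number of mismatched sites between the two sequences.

8

Differing sites — 7:T/F; 8:G/M; 13:I/C; 20:A/E; 27:H/N; 36:T/Q; 37:R/A; 39:E/C.
That gives 8 mismatches out of 39 aligned sites, so the Hamming distance is 8.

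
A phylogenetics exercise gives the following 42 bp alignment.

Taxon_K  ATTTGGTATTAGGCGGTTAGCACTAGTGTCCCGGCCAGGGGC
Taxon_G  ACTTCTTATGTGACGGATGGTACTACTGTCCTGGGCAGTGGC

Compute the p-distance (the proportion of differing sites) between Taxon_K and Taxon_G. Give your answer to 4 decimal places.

The sequences differ at positions 2 (T/C), 5 (G/C), 6 (G/T), 10 (T/G), 11 (A/T), 13 (G/A), 17 (T/A), 19 (A/G), 21 (C/T), 26 (G/C), 32 (C/T), 35 (C/G), 39 (G/T).
There are 13 differences over 42 sites, so p = 13/42 = 0.3095.

0.3095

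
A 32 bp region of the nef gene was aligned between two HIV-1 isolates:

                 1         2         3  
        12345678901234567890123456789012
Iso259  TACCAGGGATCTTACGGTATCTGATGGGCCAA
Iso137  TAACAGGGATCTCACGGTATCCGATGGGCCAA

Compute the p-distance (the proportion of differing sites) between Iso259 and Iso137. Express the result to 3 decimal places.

0.094

Mismatches occur at site 3 (C/A), site 13 (T/C), site 22 (T/C).
There are 3 differences over 32 sites, so p = 3/32 = 0.094.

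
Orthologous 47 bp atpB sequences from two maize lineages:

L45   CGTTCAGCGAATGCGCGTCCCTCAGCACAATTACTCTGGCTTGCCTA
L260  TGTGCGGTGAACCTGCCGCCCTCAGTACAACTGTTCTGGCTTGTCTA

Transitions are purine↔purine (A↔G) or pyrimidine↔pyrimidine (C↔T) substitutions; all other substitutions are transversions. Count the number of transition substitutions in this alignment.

10

Mismatches occur at site 1 (C/T, transition), site 4 (T/G, transversion), site 6 (A/G, transition), site 8 (C/T, transition), site 12 (T/C, transition), site 13 (G/C, transversion), site 14 (C/T, transition), site 17 (G/C, transversion), site 18 (T/G, transversion), site 26 (C/T, transition), site 31 (T/C, transition), site 33 (A/G, transition), site 34 (C/T, transition), site 44 (C/T, transition).
Of the 14 differences, 10 transitions and 4 transversions, so the answer is 10.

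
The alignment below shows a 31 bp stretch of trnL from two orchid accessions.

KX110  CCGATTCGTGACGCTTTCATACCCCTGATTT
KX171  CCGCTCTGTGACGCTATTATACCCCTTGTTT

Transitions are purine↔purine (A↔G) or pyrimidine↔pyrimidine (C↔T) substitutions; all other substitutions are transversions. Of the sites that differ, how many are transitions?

4

Mismatches occur at site 4 (A→C, transversion), site 6 (T→C, transition), site 7 (C→T, transition), site 16 (T→A, transversion), site 18 (C→T, transition), site 27 (G→T, transversion), site 28 (A→G, transition).
Of the 7 differences, 4 transitions and 3 transversions, so the answer is 4.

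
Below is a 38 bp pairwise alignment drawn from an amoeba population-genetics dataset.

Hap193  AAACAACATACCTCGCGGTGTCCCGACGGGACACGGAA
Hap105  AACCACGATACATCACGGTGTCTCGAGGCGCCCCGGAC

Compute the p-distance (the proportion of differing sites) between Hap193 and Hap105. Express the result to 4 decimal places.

Mismatches occur at site 3 (A↔C), site 6 (A↔C), site 7 (C↔G), site 12 (C↔A), site 15 (G↔A), site 23 (C↔T), site 27 (C↔G), site 29 (G↔C), site 31 (A↔C), site 33 (A↔C), site 38 (A↔C).
There are 11 differences over 38 sites, so p = 11/38 = 0.2895.

0.2895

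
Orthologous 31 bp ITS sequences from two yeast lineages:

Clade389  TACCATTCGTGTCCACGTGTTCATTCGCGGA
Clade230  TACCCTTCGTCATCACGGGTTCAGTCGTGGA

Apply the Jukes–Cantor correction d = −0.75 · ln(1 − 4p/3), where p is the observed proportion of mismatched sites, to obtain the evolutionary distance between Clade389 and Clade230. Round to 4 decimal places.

The sequences differ at positions 5 (A/C), 11 (G/C), 12 (T/A), 13 (C/T), 18 (T/G), 24 (T/G), 28 (C/T).
p = 7/31 = 0.225806.
d = −0.75 · ln(1 − (4/3)·0.225806) = −0.75 · ln(0.698925) = −0.75 · (-0.358212) = 0.2687.

0.2687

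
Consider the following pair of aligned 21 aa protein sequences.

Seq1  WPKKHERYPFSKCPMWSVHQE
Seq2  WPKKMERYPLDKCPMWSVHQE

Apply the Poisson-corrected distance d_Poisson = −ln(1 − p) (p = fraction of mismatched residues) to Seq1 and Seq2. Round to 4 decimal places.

The sequences differ at positions 5 (H/M), 10 (F/L), 11 (S/D).
p = 3/21 = 0.142857.
d = −ln(1 − 0.142857) = −ln(0.857143) = 0.1542.

0.1542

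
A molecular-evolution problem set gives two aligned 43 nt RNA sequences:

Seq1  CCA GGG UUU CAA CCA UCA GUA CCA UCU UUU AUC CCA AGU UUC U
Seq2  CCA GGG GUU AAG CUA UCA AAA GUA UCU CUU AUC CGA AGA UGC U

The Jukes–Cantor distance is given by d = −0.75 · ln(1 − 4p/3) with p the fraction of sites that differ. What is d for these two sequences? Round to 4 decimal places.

The sequences differ at positions 7 (U/G), 10 (C/A), 12 (A/G), 14 (C/U), 19 (G/A), 20 (U/A), 22 (C/G), 23 (C/U), 28 (U/C), 35 (C/G), 39 (U/A), 41 (U/G).
p = 12/43 = 0.279070.
d = −0.75 · ln(1 − (4/3)·0.279070) = −0.75 · ln(0.627907) = −0.75 · (-0.465363) = 0.3490.

0.3490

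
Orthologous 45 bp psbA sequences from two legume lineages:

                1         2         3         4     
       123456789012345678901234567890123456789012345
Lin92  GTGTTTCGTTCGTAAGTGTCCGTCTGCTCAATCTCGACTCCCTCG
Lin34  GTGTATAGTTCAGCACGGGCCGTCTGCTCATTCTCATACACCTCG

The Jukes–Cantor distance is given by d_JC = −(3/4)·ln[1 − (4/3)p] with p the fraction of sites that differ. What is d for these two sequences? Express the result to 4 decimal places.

The sequences differ at positions 5 (T/A), 7 (C/A), 12 (G/A), 13 (T/G), 14 (A/C), 16 (G/C), 17 (T/G), 19 (T/G), 31 (A/T), 36 (G/A), 37 (A/T), 38 (C/A), 39 (T/C), 40 (C/A).
p = 14/45 = 0.311111.
d = −0.75 · ln(1 − (4/3)·0.311111) = −0.75 · ln(0.585185) = −0.75 · (-0.535827) = 0.4019.

0.4019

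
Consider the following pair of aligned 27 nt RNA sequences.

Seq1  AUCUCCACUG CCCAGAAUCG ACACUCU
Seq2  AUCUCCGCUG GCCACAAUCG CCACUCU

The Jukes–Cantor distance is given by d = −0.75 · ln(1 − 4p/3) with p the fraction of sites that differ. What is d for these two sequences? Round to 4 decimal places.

0.1650

Mismatches occur at site 7 (A/G), site 11 (C/G), site 15 (G/C), site 21 (A/C).
p = 4/27 = 0.148148.
d = −0.75 · ln(1 − (4/3)·0.148148) = −0.75 · ln(0.802469) = −0.75 · (-0.220062) = 0.1650.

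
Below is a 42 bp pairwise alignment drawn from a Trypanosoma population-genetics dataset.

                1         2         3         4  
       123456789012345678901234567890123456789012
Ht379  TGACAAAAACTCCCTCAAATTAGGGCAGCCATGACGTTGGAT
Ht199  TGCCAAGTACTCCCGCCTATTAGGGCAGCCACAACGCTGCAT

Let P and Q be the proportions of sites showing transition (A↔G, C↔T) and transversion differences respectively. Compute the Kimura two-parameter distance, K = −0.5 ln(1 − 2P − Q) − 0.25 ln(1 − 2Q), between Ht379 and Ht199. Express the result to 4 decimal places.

The sequences differ at positions 3 (A/C, transversion), 7 (A/G, transition), 8 (A/T, transversion), 15 (T/G, transversion), 17 (A/C, transversion), 18 (A/T, transversion), 32 (T/C, transition), 33 (G/A, transition), 37 (T/C, transition), 40 (G/C, transversion).
Of the 10 differences, 4 transitions and 6 transversions over 42 sites: P = 4/42 = 0.095238, Q = 6/42 = 0.142857.
d = −0.5·ln(0.666667) − 0.25·ln(0.714286) = −0.5·(-0.405465) − 0.25·(-0.336472) = 0.2869.

0.2869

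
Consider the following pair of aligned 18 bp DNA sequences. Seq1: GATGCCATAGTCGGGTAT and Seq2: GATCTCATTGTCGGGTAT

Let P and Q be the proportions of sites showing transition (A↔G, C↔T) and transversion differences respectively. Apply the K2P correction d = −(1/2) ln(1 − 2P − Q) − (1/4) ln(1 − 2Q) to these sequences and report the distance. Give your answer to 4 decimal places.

Differing sites — 4:G/C (Tv); 5:C/T (Ti); 9:A/T (Tv).
Of the 3 differences, 1 transition and 2 transversions over 18 sites: P = 1/18 = 0.055556, Q = 2/18 = 0.111111.
d = −0.5·ln(0.777777) − 0.25·ln(0.777778) = −0.5·(-0.251315) − 0.25·(-0.251314) = 0.1885.

0.1885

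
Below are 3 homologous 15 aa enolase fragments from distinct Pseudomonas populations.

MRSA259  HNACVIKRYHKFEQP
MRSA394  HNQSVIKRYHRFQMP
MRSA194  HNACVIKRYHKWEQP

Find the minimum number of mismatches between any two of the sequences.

1

Pairwise Hamming distances:
  MRSA259 vs MRSA394: 5
  MRSA259 vs MRSA194: 1
  MRSA394 vs MRSA194: 6
The smallest is 1, between MRSA259 and MRSA194.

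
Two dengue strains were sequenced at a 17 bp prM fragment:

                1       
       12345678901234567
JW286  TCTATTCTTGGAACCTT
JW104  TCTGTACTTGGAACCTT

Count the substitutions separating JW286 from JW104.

Differing sites — 4:A/G; 6:T/A.
That gives 2 mismatches out of 17 aligned sites, so the Hamming distance is 2.

2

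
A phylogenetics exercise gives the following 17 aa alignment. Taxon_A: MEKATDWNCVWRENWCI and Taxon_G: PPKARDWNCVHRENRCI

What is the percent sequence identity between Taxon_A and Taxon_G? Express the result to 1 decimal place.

The sequences differ at positions 1 (M/P), 2 (E/P), 5 (T/R), 11 (W/H), 15 (W/R).
12 of the 17 sites match, so the percent identity is 12/17 × 100 = 70.6%.

70.6%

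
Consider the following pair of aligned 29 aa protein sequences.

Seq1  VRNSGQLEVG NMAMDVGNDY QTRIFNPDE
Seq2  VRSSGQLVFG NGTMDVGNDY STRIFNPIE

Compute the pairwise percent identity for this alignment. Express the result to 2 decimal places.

The sequences differ at positions 3 (N/S), 8 (E/V), 9 (V/F), 12 (M/G), 13 (A/T), 21 (Q/S), 28 (D/I).
22 of the 29 sites match, so the percent identity is 22/29 × 100 = 75.86%.

75.86%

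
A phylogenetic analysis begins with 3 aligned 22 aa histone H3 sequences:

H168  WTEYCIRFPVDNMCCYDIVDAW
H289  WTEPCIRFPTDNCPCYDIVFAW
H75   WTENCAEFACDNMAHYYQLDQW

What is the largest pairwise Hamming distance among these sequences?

13

Pairwise Hamming distances:
  H168 vs H289: 5
  H168 vs H75: 11
  H289 vs H75: 13
The largest is 13, between H289 and H75.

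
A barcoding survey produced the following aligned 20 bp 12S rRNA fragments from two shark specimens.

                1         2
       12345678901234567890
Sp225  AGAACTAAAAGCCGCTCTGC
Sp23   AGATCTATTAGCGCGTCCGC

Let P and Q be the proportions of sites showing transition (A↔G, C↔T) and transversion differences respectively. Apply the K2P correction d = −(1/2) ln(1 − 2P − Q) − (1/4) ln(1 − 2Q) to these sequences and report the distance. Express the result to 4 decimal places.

0.4845

Differing sites — 4:A/T (Tv); 8:A/T (Tv); 9:A/T (Tv); 13:C/G (Tv); 14:G/C (Tv); 15:C/G (Tv); 18:T/C (Ti).
Of the 7 differences, 1 transition and 6 transversions over 20 sites: P = 1/20 = 0.050000, Q = 6/20 = 0.300000.
d = −0.5·ln(0.600000) − 0.25·ln(0.400000) = −0.5·(-0.510826) − 0.25·(-0.916291) = 0.4845.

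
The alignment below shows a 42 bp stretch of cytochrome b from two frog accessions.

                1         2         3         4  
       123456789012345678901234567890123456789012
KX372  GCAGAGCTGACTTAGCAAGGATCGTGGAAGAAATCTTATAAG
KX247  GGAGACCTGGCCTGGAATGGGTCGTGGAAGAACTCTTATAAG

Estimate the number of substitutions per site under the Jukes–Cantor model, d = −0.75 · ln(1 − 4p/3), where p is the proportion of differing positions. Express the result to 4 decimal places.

0.2524

The sequences differ at positions 2 (C/G), 6 (G/C), 10 (A/G), 12 (T/C), 14 (A/G), 16 (C/A), 18 (A/T), 21 (A/G), 33 (A/C).
p = 9/42 = 0.214286.
d = −0.75 · ln(1 − (4/3)·0.214286) = −0.75 · ln(0.714285) = −0.75 · (-0.336473) = 0.2524.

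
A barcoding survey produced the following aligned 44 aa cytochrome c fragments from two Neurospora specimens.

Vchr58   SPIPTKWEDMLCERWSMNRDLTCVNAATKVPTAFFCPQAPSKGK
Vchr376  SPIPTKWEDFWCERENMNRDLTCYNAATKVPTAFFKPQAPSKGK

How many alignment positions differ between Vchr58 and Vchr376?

The sequences differ at positions 10 (M/F), 11 (L/W), 15 (W/E), 16 (S/N), 24 (V/Y), 36 (C/K).
That gives 6 mismatches out of 44 aligned sites, so the Hamming distance is 6.

6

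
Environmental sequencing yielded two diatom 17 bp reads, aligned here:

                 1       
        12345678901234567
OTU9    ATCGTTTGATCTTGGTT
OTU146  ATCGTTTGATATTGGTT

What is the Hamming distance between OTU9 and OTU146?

A single mismatch occurs at site 11 (C↔A).
That gives 1 mismatch out of 17 aligned sites, so the Hamming distance is 1.

1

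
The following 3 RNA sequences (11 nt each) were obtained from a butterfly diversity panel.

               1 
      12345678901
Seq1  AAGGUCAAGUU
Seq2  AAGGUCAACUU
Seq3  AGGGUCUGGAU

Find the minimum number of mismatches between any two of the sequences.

Pairwise Hamming distances:
  Seq1 vs Seq2: 1
  Seq1 vs Seq3: 4
  Seq2 vs Seq3: 5
The smallest is 1, between Seq1 and Seq2.

1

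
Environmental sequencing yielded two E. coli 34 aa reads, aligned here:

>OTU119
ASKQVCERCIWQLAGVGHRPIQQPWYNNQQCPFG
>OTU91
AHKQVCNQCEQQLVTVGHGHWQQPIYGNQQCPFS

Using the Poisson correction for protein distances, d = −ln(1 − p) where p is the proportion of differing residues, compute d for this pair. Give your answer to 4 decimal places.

The sequences differ at positions 2 (S/H), 7 (E/N), 8 (R/Q), 10 (I/E), 11 (W/Q), 14 (A/V), 15 (G/T), 19 (R/G), 20 (P/H), 21 (I/W), 25 (W/I), 27 (N/G), 34 (G/S).
p = 13/34 = 0.382353.
d = −ln(1 − 0.382353) = −ln(0.617647) = 0.4818.

0.4818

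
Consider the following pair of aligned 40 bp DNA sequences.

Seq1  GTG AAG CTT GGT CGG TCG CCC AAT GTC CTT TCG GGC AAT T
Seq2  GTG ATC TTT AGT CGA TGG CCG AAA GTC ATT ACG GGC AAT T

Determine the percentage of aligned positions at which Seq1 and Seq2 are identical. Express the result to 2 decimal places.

The sequences differ at positions 5 (A/T), 6 (G/C), 7 (C/T), 10 (G/A), 15 (G/A), 17 (C/G), 21 (C/G), 24 (T/A), 28 (C/A), 31 (T/A).
30 of the 40 sites match, so the percent identity is 30/40 × 100 = 75.00%.

75.00%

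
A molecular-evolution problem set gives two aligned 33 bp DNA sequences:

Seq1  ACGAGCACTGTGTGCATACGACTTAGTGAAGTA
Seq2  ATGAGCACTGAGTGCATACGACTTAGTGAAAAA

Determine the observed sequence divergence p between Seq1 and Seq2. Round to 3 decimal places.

Differing sites — 2:C/T; 11:T/A; 31:G/A; 32:T/A.
There are 4 differences over 33 sites, so p = 4/33 = 0.121.

0.121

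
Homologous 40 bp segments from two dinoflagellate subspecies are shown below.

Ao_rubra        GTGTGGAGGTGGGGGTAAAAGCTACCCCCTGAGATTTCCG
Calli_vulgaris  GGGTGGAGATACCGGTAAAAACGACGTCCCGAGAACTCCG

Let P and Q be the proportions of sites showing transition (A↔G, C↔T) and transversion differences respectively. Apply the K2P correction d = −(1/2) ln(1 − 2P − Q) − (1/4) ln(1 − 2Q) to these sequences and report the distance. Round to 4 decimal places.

0.3881

Mismatches occur at site 2 (T↔G, transversion), site 9 (G↔A, transition), site 11 (G↔A, transition), site 12 (G↔C, transversion), site 13 (G↔C, transversion), site 21 (G↔A, transition), site 23 (T↔G, transversion), site 26 (C↔G, transversion), site 27 (C↔T, transition), site 30 (T↔C, transition), site 35 (T↔A, transversion), site 36 (T↔C, transition).
Of the 12 differences, 6 transitions and 6 transversions over 40 sites: P = 6/40 = 0.150000, Q = 6/40 = 0.150000.
d = −0.5·ln(0.550000) − 0.25·ln(0.700000) = −0.5·(-0.597837) − 0.25·(-0.356675) = 0.3881.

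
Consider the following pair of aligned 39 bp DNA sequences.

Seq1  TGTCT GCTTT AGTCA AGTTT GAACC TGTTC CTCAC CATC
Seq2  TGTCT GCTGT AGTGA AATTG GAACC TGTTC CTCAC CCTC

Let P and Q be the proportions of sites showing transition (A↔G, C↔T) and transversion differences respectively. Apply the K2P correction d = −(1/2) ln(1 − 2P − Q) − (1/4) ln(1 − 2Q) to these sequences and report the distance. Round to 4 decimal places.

0.1409

Mismatches occur at site 9 (T→G, transversion), site 14 (C→G, transversion), site 17 (G→A, transition), site 20 (T→G, transversion), site 37 (A→C, transversion).
Of the 5 differences, 1 transition and 4 transversions over 39 sites: P = 1/39 = 0.025641, Q = 4/39 = 0.102564.
d = −0.5·ln(0.846154) − 0.25·ln(0.794872) = −0.5·(-0.167054) − 0.25·(-0.229574) = 0.1409.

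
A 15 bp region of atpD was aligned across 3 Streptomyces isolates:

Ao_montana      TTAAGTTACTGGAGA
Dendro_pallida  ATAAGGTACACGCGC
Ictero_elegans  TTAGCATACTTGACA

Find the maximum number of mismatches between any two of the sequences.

9

Pairwise Hamming distances:
  Ao_montana vs Dendro_pallida: 6
  Ao_montana vs Ictero_elegans: 5
  Dendro_pallida vs Ictero_elegans: 9
The largest is 9, between Dendro_pallida and Ictero_elegans.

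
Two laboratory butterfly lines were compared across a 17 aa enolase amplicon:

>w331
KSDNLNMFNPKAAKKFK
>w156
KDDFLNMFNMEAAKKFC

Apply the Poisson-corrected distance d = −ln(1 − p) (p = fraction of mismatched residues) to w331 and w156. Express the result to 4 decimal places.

Mismatches occur at site 2 (S↔D), site 4 (N↔F), site 10 (P↔M), site 11 (K↔E), site 17 (K↔C).
p = 5/17 = 0.294118.
d = −ln(1 − 0.294118) = −ln(0.705882) = 0.3483.

0.3483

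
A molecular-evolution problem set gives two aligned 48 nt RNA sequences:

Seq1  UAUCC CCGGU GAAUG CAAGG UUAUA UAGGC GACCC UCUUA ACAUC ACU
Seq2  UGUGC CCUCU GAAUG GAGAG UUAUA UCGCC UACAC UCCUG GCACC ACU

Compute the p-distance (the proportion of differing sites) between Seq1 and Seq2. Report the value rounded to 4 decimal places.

Mismatches occur at site 2 (A/G), site 4 (C/G), site 8 (G/U), site 9 (G/C), site 16 (C/G), site 18 (A/G), site 19 (G/A), site 27 (A/C), site 29 (G/C), site 31 (G/U), site 34 (C/A), site 38 (U/C), site 40 (A/G), site 41 (A/G), site 44 (U/C).
There are 15 differences over 48 sites, so p = 15/48 = 0.3125.

0.3125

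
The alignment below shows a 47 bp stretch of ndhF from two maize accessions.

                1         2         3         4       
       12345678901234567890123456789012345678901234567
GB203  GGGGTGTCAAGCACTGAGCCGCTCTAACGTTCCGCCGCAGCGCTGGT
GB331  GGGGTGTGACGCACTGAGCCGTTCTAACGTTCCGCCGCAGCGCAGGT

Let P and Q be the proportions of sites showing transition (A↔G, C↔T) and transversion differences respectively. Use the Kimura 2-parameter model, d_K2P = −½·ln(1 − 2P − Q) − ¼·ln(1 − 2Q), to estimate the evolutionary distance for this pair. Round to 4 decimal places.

Mismatches occur at site 8 (C↔G, transversion), site 10 (A↔C, transversion), site 22 (C↔T, transition), site 44 (T↔A, transversion).
Of the 4 differences, 1 transition and 3 transversions over 47 sites: P = 1/47 = 0.021277, Q = 3/47 = 0.063830.
d = −0.5·ln(0.893616) − 0.25·ln(0.872340) = −0.5·(-0.112479) − 0.25·(-0.136576) = 0.0904.

0.0904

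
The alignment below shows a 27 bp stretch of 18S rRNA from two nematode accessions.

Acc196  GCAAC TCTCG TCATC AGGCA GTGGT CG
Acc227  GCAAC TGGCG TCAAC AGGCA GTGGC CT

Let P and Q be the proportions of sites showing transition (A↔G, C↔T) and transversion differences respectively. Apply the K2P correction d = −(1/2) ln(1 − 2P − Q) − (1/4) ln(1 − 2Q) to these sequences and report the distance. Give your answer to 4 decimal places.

The sequences differ at positions 7 (C/G, transversion), 8 (T/G, transversion), 14 (T/A, transversion), 25 (T/C, transition), 27 (G/T, transversion).
Of the 5 differences, 1 transition and 4 transversions over 27 sites: P = 1/27 = 0.037037, Q = 4/27 = 0.148148.
d = −0.5·ln(0.777778) − 0.25·ln(0.703704) = −0.5·(-0.251314) − 0.25·(-0.351397) = 0.2135.

0.2135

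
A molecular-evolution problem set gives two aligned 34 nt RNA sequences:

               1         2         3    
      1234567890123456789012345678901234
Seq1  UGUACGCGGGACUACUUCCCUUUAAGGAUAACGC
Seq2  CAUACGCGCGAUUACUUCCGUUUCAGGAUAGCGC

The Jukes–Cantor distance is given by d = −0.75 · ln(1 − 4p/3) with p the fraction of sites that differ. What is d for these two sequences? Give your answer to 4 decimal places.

The sequences differ at positions 1 (U/C), 2 (G/A), 9 (G/C), 12 (C/U), 20 (C/G), 24 (A/C), 31 (A/G).
p = 7/34 = 0.205882.
d = −0.75 · ln(1 − (4/3)·0.205882) = −0.75 · ln(0.725491) = −0.75 · (-0.320907) = 0.2407.

0.2407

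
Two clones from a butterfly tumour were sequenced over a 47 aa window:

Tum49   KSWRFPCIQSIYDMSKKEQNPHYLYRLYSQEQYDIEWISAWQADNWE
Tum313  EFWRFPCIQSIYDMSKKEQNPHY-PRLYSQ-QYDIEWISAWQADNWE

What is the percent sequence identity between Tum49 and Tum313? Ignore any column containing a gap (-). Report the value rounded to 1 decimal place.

Excluding the 2 gap columns leaves 45 comparable sites.
The sequences differ at positions 1 (K/E), 2 (S/F), 25 (Y/P).
42 of the 45 comparable sites match, so the percent identity is 42/45 × 100 = 93.3%.

93.3%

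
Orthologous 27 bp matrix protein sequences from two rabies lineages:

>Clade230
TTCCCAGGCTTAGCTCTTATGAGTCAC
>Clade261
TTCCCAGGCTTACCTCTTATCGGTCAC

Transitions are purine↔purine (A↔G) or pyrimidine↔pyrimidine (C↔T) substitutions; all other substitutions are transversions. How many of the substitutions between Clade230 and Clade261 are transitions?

Differing sites — 13:G/C (Tv); 21:G/C (Tv); 22:A/G (Ti).
Of the 3 differences, 1 transition and 2 transversions, so the answer is 1.

1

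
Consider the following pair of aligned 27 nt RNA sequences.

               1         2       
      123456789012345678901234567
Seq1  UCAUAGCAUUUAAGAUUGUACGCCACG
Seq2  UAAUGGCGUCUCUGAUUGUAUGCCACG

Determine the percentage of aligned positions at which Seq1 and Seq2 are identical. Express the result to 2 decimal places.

Differing sites — 2:C/A; 5:A/G; 8:A/G; 10:U/C; 12:A/C; 13:A/U; 21:C/U.
20 of the 27 sites match, so the percent identity is 20/27 × 100 = 74.07%.

74.07%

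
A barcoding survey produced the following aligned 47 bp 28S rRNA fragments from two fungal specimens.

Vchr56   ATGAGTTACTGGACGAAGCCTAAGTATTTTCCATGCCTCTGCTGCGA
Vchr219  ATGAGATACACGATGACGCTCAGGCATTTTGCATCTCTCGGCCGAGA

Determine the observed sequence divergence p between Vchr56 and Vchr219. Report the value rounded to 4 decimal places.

0.3191

Differing sites — 6:T/A; 10:T/A; 11:G/C; 14:C/T; 17:A/C; 20:C/T; 21:T/C; 23:A/G; 25:T/C; 31:C/G; 35:G/C; 36:C/T; 40:T/G; 43:T/C; 45:C/A.
There are 15 differences over 47 sites, so p = 15/47 = 0.3191.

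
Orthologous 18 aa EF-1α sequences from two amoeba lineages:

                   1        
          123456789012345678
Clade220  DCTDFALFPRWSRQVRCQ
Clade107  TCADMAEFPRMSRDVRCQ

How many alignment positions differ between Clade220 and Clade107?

6

The sequences differ at positions 1 (D/T), 3 (T/A), 5 (F/M), 7 (L/E), 11 (W/M), 14 (Q/D).
That gives 6 mismatches out of 18 aligned sites, so the Hamming distance is 6.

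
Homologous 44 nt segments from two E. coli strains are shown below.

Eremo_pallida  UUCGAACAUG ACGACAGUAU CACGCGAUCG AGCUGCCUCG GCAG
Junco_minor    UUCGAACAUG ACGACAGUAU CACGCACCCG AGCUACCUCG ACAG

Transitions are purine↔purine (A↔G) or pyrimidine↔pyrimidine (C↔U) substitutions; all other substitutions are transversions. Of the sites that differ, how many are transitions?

Mismatches occur at site 26 (G↔A, transition), site 27 (A↔C, transversion), site 28 (U↔C, transition), site 35 (G↔A, transition), site 41 (G↔A, transition).
Of the 5 differences, 4 transitions and 1 transversion, so the answer is 4.

4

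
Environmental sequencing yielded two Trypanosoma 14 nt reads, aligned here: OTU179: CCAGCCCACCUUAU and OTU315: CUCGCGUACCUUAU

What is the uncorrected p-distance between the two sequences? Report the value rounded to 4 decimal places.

0.2857

Mismatches occur at site 2 (C↔U), site 3 (A↔C), site 6 (C↔G), site 7 (C↔U).
There are 4 differences over 14 sites, so p = 4/14 = 0.2857.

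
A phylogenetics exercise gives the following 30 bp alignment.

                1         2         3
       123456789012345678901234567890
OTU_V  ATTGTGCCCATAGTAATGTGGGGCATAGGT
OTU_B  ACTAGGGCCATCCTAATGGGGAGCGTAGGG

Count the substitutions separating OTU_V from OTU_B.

Differing sites — 2:T/C; 4:G/A; 5:T/G; 7:C/G; 12:A/C; 13:G/C; 19:T/G; 22:G/A; 25:A/G; 30:T/G.
That gives 10 mismatches out of 30 aligned sites, so the Hamming distance is 10.

10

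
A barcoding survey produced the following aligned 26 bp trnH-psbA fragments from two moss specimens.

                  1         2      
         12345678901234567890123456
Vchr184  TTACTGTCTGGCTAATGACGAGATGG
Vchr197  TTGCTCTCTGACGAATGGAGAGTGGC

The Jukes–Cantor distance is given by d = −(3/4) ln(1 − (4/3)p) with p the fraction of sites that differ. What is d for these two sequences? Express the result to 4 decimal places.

Mismatches occur at site 3 (A↔G), site 6 (G↔C), site 11 (G↔A), site 13 (T↔G), site 18 (A↔G), site 19 (C↔A), site 23 (A↔T), site 24 (T↔G), site 26 (G↔C).
p = 9/26 = 0.346154.
d = −0.75 · ln(1 − (4/3)·0.346154) = −0.75 · ln(0.538461) = −0.75 · (-0.619040) = 0.4643.

0.4643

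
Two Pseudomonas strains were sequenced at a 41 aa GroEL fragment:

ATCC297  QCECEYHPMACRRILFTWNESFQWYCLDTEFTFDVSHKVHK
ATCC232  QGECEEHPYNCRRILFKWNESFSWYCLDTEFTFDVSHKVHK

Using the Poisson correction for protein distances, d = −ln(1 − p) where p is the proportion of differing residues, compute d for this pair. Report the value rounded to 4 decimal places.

Mismatches occur at site 2 (C↔G), site 6 (Y↔E), site 9 (M↔Y), site 10 (A↔N), site 17 (T↔K), site 23 (Q↔S).
p = 6/41 = 0.146341.
d = −ln(1 − 0.146341) = −ln(0.853659) = 0.1582.

0.1582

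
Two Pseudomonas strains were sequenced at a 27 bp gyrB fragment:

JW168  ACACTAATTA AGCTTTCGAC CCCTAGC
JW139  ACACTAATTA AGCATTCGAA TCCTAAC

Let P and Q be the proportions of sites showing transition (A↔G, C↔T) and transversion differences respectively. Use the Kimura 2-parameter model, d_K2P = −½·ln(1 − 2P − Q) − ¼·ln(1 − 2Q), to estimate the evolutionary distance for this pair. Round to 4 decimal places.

The sequences differ at positions 14 (T/A, transversion), 20 (C/A, transversion), 21 (C/T, transition), 26 (G/A, transition).
Of the 4 differences, 2 transitions and 2 transversions over 27 sites: P = 2/27 = 0.074074, Q = 2/27 = 0.074074.
d = −0.5·ln(0.777778) − 0.25·ln(0.851852) = −0.5·(-0.251314) − 0.25·(-0.160342) = 0.1657.

0.1657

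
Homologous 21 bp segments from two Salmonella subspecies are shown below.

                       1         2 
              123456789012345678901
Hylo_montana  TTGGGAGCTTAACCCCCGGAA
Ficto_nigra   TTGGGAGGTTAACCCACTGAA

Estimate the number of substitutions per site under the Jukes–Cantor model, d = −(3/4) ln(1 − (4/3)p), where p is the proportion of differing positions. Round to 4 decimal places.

The sequences differ at positions 8 (C/G), 16 (C/A), 18 (G/T).
p = 3/21 = 0.142857.
d = −0.75 · ln(1 − (4/3)·0.142857) = −0.75 · ln(0.809524) = −0.75 · (-0.211309) = 0.1585.

0.1585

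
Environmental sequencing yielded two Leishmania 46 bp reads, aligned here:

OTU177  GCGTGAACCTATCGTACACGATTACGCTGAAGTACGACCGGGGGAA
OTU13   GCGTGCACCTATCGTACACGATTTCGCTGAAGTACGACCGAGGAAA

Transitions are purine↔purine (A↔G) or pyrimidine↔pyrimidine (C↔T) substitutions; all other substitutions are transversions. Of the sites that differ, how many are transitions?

The sequences differ at positions 6 (A/C, transversion), 24 (A/T, transversion), 41 (G/A, transition), 44 (G/A, transition).
Of the 4 differences, 2 transitions and 2 transversions, so the answer is 2.

2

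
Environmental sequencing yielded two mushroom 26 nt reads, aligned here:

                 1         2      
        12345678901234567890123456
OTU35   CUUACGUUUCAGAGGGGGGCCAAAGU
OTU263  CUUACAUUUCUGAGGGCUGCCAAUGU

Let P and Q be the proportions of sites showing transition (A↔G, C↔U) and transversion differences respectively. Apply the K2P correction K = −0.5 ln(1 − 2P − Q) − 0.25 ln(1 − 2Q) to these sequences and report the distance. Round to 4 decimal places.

0.2231

The sequences differ at positions 6 (G/A, transition), 11 (A/U, transversion), 17 (G/C, transversion), 18 (G/U, transversion), 24 (A/U, transversion).
Of the 5 differences, 1 transition and 4 transversions over 26 sites: P = 1/26 = 0.038462, Q = 4/26 = 0.153846.
d = −0.5·ln(0.769230) − 0.25·ln(0.692308) = −0.5·(-0.262365) − 0.25·(-0.367724) = 0.2231.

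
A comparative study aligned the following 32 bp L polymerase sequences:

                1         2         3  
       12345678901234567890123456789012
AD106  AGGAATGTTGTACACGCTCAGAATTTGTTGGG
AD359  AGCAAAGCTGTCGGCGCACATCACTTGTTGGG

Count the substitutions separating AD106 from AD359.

10

Mismatches occur at site 3 (G/C), site 6 (T/A), site 8 (T/C), site 12 (A/C), site 13 (C/G), site 14 (A/G), site 18 (T/A), site 21 (G/T), site 22 (A/C), site 24 (T/C).
That gives 10 mismatches out of 32 aligned sites, so the Hamming distance is 10.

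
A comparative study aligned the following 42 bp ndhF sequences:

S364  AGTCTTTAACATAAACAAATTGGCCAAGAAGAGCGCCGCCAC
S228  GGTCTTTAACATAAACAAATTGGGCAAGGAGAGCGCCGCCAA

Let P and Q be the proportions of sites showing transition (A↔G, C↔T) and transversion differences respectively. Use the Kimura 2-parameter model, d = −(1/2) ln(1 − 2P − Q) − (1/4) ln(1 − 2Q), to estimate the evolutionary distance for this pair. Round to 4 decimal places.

0.1021

Mismatches occur at site 1 (A↔G, transition), site 24 (C↔G, transversion), site 29 (A↔G, transition), site 42 (C↔A, transversion).
Of the 4 differences, 2 transitions and 2 transversions over 42 sites: P = 2/42 = 0.047619, Q = 2/42 = 0.047619.
d = −0.5·ln(0.857143) − 0.25·ln(0.904762) = −0.5·(-0.154151) − 0.25·(-0.100083) = 0.1021.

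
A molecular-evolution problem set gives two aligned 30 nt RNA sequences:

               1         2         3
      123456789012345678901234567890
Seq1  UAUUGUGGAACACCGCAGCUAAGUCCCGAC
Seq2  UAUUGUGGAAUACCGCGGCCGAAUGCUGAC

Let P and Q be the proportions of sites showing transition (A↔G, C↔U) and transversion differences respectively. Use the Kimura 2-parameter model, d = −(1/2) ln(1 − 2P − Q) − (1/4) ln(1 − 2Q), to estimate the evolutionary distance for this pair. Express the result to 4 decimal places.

Differing sites — 11:C/U (Ti); 17:A/G (Ti); 20:U/C (Ti); 21:A/G (Ti); 23:G/A (Ti); 25:C/G (Tv); 27:C/U (Ti).
Of the 7 differences, 6 transitions and 1 transversion over 30 sites: P = 6/30 = 0.200000, Q = 1/30 = 0.033333.
d = −0.5·ln(0.566667) − 0.25·ln(0.933334) = −0.5·(-0.567983) − 0.25·(-0.068992) = 0.3012.

0.3012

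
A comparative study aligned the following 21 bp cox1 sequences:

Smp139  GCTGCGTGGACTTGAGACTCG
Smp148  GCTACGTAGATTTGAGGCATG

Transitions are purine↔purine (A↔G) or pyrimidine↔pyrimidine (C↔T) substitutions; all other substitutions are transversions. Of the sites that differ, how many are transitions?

5

The sequences differ at positions 4 (G/A, transition), 8 (G/A, transition), 11 (C/T, transition), 17 (A/G, transition), 19 (T/A, transversion), 20 (C/T, transition).
Of the 6 differences, 5 transitions and 1 transversion, so the answer is 5.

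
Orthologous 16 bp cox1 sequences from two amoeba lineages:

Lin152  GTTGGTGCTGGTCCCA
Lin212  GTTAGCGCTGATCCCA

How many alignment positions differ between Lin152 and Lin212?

The sequences differ at positions 4 (G/A), 6 (T/C), 11 (G/A).
That gives 3 mismatches out of 16 aligned sites, so the Hamming distance is 3.

3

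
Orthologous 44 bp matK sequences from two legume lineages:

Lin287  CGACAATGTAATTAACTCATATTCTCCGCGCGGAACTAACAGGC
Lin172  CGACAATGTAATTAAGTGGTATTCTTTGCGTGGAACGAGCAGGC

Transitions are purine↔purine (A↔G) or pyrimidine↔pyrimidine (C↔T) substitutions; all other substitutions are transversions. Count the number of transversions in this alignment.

3

Differing sites — 16:C/G (Tv); 18:C/G (Tv); 19:A/G (Ti); 26:C/T (Ti); 27:C/T (Ti); 31:C/T (Ti); 37:T/G (Tv); 39:A/G (Ti).
Of the 8 differences, 5 transitions and 3 transversions, so the answer is 3.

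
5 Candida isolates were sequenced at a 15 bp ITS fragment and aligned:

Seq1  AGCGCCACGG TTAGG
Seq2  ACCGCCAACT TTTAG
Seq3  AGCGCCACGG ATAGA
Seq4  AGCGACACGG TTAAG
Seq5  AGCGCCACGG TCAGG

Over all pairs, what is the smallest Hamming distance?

Pairwise Hamming distances:
  Seq1 vs Seq2: 6
  Seq1 vs Seq3: 2
  Seq1 vs Seq4: 2
  Seq1 vs Seq5: 1
  Seq2 vs Seq3: 8
  Seq2 vs Seq4: 6
  Seq2 vs Seq5: 7
  Seq3 vs Seq4: 4
  Seq3 vs Seq5: 3
  Seq4 vs Seq5: 3
The smallest is 1, between Seq1 and Seq5.

1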